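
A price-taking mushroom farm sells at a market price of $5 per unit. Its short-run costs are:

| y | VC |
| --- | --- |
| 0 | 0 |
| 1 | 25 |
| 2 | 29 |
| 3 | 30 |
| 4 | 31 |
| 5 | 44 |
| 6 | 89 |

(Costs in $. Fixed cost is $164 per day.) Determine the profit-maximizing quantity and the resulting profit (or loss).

y = 0 (shut down); profit = -$164

Compute π = P·y − TC at each output: y=0: -164; y=1: -184; y=2: -183; y=3: -179; y=4: -175; y=5: -183; y=6: -223.
Profit is highest at y = 0. Equivalently, the lowest AVC in the table is 31/4 ≈ $7.75 at y = 4, and P = $5 falls below it — price never covers variable cost, so the firm shuts down and loses only its fixed cost.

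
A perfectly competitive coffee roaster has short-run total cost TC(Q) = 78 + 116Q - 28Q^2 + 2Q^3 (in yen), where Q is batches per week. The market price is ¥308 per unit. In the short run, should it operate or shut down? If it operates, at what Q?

Variable cost is VC = 116Q - 28Q^2 + 2Q^3, so AVC = VC/Q = 116 - 28Q + 2Q^2 and MC = dTC/dQ = 116 - 56Q + 6Q^2.
The AVC parabola has its vertex at Q = 28/4 = 7, where AVC = 116 - 28·7 + 2·7^2 = ¥18.
P = ¥308 exceeds min AVC = ¥18, so the firm stays open.
Set P = MC: 308 = 116 - 56Q + 6Q^2 → -192 - 56Q + 6Q^2 = 0. The roots are Q = -8/3 and Q = 12; the profit-maximizing output is on the rising part of MC, so Q* = 12.
Check: AVC at Q = 12 is ¥68 ≤ P, so revenue covers variable cost.
Profit = P·Q − TC = 308·12 − 894 = ¥2802.

Produce at Q = 12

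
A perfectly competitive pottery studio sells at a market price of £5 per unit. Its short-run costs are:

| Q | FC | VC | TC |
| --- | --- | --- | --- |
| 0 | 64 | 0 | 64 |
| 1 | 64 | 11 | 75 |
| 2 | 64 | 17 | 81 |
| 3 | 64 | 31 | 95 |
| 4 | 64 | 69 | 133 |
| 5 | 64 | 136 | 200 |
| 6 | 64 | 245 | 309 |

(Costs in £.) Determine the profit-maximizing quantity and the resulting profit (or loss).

Compute π = P·Q − TC at each output: Q=0: -64; Q=1: -70; Q=2: -71; Q=3: -80; Q=4: -113; Q=5: -175; Q=6: -279.
Profit is highest at Q = 0. Equivalently, the lowest AVC in the table is 17/2 ≈ £8.50 at Q = 2, and P = £5 falls below it — price never covers variable cost, so the firm shuts down and loses only its fixed cost.

Q = 0 (shut down); profit = -£64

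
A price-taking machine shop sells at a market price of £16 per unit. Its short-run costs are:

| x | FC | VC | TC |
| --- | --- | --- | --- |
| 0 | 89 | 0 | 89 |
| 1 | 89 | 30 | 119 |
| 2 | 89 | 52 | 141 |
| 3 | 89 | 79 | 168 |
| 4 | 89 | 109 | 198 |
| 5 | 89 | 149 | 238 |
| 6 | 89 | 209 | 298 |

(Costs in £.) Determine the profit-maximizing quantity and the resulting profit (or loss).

Compute π = P·x − TC at each output: x=0: -89; x=1: -103; x=2: -109; x=3: -120; x=4: -134; x=5: -158; x=6: -202.
Profit is highest at x = 0. Equivalently, the lowest AVC in the table is 52/2 ≈ £26 at x = 2, and P = £16 falls below it — price never covers variable cost, so the firm shuts down and loses only its fixed cost.

x = 0 (shut down); profit = -£89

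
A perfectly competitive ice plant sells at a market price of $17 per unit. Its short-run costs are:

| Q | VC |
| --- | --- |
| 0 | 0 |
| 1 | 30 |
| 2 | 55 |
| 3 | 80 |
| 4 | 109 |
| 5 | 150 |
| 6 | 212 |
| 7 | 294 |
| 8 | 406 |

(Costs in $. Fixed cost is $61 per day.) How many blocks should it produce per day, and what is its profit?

Tabulate TR − TC: Q=0: -61; Q=1: -74; Q=2: -82; Q=3: -90; Q=4: -102; Q=5: -126; Q=6: -171; Q=7: -236; Q=8: -331.
Profit is highest at Q = 0. Equivalently, the lowest AVC in the table is 80/3 ≈ $26.67 at Q = 3, and P = $17 falls below it — price never covers variable cost, so the firm shuts down and loses only its fixed cost.

Q = 0 (shut down); profit = -$61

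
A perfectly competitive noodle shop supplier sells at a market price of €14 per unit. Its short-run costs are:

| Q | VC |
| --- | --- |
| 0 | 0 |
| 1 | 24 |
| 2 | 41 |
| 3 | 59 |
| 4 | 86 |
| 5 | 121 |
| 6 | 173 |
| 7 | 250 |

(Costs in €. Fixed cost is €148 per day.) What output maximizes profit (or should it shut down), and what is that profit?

Q = 0 (shut down); profit = -€148

Profit at each row (π = 14Q − TC): Q=0: -148; Q=1: -158; Q=2: -161; Q=3: -165; Q=4: -178; Q=5: -199; Q=6: -237; Q=7: -300.
Profit is highest at Q = 0. Equivalently, the lowest AVC in the table is 59/3 ≈ €19.67 at Q = 3, and P = €14 falls below it — price never covers variable cost, so the firm shuts down and loses only its fixed cost.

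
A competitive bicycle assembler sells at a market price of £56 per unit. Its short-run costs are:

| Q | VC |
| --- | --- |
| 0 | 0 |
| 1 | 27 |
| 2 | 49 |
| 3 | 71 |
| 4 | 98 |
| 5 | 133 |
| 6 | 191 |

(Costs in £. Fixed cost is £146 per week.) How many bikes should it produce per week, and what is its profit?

Q = 5; profit = £1

Tabulate TR − TC: Q=0: -146; Q=1: -117; Q=2: -83; Q=3: -49; Q=4: -20; Q=5: 1; Q=6: -1.
Profit is maximized at Q = 5. AVC there is 133/5 = £26.60 ≤ P, so producing beats shutting down (which would give -£146).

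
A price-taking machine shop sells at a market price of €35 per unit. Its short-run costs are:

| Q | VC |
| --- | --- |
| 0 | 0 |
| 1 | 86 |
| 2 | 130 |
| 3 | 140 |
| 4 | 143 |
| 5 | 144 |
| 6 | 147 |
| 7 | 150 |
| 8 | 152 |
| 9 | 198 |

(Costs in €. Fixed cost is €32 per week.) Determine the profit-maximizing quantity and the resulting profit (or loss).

Q = 8; profit = €96

Profit at each row (π = 35Q − TC): Q=0: -32; Q=1: -83; Q=2: -92; Q=3: -67; Q=4: -35; Q=5: -1; Q=6: 31; Q=7: 63; Q=8: 96; Q=9: 85.
Profit is maximized at Q = 8. AVC there is 152/8 = €19 ≤ P, so producing beats shutting down (which would give -€32).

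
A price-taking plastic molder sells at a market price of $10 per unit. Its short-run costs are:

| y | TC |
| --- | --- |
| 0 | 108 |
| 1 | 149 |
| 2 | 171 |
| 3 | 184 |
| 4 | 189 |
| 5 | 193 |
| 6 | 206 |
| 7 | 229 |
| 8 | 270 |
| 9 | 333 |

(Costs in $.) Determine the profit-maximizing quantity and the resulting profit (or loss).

y = 0 (shut down); profit = -$108

Profit at each row (π = 10y − TC): y=0: -108; y=1: -139; y=2: -151; y=3: -154; y=4: -149; y=5: -143; y=6: -146; y=7: -159; y=8: -190; y=9: -243.
Profit is highest at y = 0. Equivalently, the lowest AVC in the table is 98/6 ≈ $16.33 at y = 6, and P = $10 falls below it — price never covers variable cost, so the firm shuts down and loses only its fixed cost.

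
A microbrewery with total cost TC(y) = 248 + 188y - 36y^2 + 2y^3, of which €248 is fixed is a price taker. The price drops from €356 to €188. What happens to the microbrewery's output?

Output falls from 14 to 12

AVC = 188 - 36y + 2y^2, minimized at y = 9 where min AVC = €26. MC = 188 - 72y + 6y^2.
At P = €356 ≥ min AVC, set P = MC on the rising branch: y = 14.
At P = €188 ≥ min AVC, set P = MC: y = 12. The firm stays open but cuts output.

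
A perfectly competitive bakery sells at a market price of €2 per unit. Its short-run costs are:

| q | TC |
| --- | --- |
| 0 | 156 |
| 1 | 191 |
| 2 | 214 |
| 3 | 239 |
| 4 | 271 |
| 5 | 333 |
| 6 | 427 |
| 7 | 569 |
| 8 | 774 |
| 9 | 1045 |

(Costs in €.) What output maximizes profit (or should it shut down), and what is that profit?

Compute π = P·q − TC at each output: q=0: -156; q=1: -189; q=2: -210; q=3: -233; q=4: -263; q=5: -323; q=6: -415; q=7: -555; q=8: -758; q=9: -1027.
Profit is highest at q = 0. Equivalently, the lowest AVC in the table is 83/3 ≈ €27.67 at q = 3, and P = €2 falls below it — price never covers variable cost, so the firm shuts down and loses only its fixed cost.

q = 0 (shut down); profit = -€156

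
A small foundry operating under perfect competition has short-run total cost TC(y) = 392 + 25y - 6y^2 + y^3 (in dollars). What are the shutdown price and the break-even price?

Shutdown price = $16; break-even price = $88

AVC = 25 - 6y + y^2; minimized at y = 3, giving min AVC = $16. That is the shutdown price.
ATC = 392/y + 25 - 6y + y^2. Setting dATC/dy = −392/y^2 − 6 + 2y = 0 gives y = 7 (since 2·7^3 − 6·7^2 = 392).
min ATC = 392/7 + 25 − 6·7 + 7^2 = $88. That is the break-even price.
For $16 ≤ P < $88 the firm produces at a loss; below $16 it shuts down.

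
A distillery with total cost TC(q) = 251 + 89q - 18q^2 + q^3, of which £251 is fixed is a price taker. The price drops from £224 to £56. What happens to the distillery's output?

MC = 89 - 36q + 3q^2; the shutdown threshold is min AVC = £8 (at q = 9).
At P = £224 ≥ min AVC, set P = MC on the rising branch: q = 15.
At P = £56 ≥ min AVC, set P = MC: q = 11. The firm stays open but cuts output.

Output falls from 15 to 11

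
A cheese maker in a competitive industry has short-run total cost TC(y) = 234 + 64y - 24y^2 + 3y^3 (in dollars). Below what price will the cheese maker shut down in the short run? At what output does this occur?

Short-run supply begins at min AVC. From VC = 64y - 24y^2 + 3y^3, AVC = 64 - 24y + 3y^2.
At the minimum of AVC, MC = AVC. MC = 64 - 48y + 9y^2; setting MC = AVC gives 6y^2 - 24y = 0, so y = 4. min AVC = 16.
The firm shuts down for any P below $16.

$16 per unit, at y = 4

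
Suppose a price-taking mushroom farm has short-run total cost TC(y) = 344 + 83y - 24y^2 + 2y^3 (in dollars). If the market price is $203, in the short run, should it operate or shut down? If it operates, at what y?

Produce at y = 10

Strip out fixed cost: VC = 83y - 24y^2 + 2y^3. Then AVC = 83 - 24y + 2y^2 and MC = 83 - 48y + 6y^2.
AVC hits its minimum where MC = AVC, at y = 6, giving min AVC = 83 - 24·6 + 2·6^2 = $11.
Because $203 ≥ $11, revenue can cover variable cost; the firm operates.
Set P = MC: 203 = 83 - 48y + 6y^2 → -120 - 48y + 6y^2 = 0. The roots are y = -2 and y = 10; the profit-maximizing output is on the rising part of MC, so y* = 10.
Check: AVC at y = 10 is $43 ≤ P, so revenue covers variable cost.
Profit = P·y − TC = 203·10 − 774 = $1256.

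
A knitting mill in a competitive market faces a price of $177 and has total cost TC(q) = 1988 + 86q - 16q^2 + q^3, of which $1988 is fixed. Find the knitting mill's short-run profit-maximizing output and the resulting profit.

Profit = -$298 at q = 13

AVC = 86 - 16q + q^2 has its minimum $22 at q = 8; price $177 clears that bar, so the firm operates.
MC = 86 - 32q + 3q^2. Setting P = MC and taking the root on the rising branch gives q* = 13.
TR = 177·13 = 2301. TC = 1988 + 611 = 2599. Profit = 2301 − 2599 = -$298.
Shutting down would mean losing the fixed cost of $1988, so operating at a loss of $298 is better by $1690.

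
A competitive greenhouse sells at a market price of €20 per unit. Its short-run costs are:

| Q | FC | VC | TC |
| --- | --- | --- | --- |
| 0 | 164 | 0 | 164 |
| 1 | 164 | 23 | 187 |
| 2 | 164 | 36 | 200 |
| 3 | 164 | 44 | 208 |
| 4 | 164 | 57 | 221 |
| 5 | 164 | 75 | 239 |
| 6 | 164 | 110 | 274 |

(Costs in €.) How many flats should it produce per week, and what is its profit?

Q = 5; profit = -€139

Compute π = P·Q − TC at each output: Q=0: -164; Q=1: -167; Q=2: -160; Q=3: -148; Q=4: -141; Q=5: -139; Q=6: -154.
Profit is maximized at Q = 5. AVC there is 75/5 = €15 ≤ P, so producing beats shutting down (which would give -€164).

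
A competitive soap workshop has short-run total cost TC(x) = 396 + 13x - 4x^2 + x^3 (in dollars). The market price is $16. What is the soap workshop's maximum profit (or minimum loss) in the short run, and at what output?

Profit = -$378 at x = 3

AVC = 13 - 4x + x^2; min AVC = $9 at x = 2. Since P = $16 ≥ min AVC, the firm produces.
MC = 13 - 8x + 3x^2. Setting P = MC and taking the root on the rising branch gives x* = 3.
TR = 16·3 = 48. TC = 396 + 30 = 426. Profit = 48 − 426 = -$378.
That loss of $378 beats the $396 the firm would lose by shutting down; producing recovers $18 of fixed cost.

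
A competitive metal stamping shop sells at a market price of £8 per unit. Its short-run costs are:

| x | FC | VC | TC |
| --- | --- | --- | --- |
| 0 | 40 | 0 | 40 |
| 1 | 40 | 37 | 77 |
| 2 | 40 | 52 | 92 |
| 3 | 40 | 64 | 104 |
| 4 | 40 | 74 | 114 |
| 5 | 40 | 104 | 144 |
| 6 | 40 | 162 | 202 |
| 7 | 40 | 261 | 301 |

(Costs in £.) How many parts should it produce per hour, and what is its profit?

x = 0 (shut down); profit = -£40

Compute π = P·x − TC at each output: x=0: -40; x=1: -69; x=2: -76; x=3: -80; x=4: -82; x=5: -104; x=6: -154; x=7: -245.
Profit is highest at x = 0. Equivalently, the lowest AVC in the table is 74/4 ≈ £18.50 at x = 4, and P = £8 falls below it — price never covers variable cost, so the firm shuts down and loses only its fixed cost.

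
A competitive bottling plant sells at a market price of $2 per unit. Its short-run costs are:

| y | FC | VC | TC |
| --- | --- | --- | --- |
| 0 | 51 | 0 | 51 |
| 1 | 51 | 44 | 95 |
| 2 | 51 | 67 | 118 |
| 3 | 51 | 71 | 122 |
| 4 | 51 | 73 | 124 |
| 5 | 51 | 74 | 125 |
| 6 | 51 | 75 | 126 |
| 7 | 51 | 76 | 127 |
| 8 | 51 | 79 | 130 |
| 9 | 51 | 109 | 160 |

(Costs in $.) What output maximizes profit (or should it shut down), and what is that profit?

y = 0 (shut down); profit = -$51

Compute π = P·y − TC at each output: y=0: -51; y=1: -93; y=2: -114; y=3: -116; y=4: -116; y=5: -115; y=6: -114; y=7: -113; y=8: -114; y=9: -142.
Profit is highest at y = 0. Equivalently, the lowest AVC in the table is 79/8 ≈ $9.88 at y = 8, and P = $2 falls below it — price never covers variable cost, so the firm shuts down and loses only its fixed cost.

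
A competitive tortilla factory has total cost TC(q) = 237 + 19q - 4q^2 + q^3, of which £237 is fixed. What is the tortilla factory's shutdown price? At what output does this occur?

The firm shuts down when price falls below the minimum of average variable cost. AVC = VC/q = 19 - 4q + q^2.
dAVC/dq = -4 + 2q = 0 gives q = 2. min AVC = 19 - 4·2 + 2^2 = 15.
For P < £15 the firm produces nothing.

£15 per unit, at q = 2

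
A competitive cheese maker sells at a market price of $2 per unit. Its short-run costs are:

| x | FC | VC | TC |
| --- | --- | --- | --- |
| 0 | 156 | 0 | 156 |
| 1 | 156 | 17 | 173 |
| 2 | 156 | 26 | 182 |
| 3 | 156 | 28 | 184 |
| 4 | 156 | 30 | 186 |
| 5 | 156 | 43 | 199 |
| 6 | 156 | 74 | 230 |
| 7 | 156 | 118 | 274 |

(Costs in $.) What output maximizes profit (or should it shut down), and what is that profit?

Tabulate TR − TC: x=0: -156; x=1: -171; x=2: -178; x=3: -178; x=4: -178; x=5: -189; x=6: -218; x=7: -260.
Profit is highest at x = 0. Equivalently, the lowest AVC in the table is 30/4 ≈ $7.50 at x = 4, and P = $2 falls below it — price never covers variable cost, so the firm shuts down and loses only its fixed cost.

x = 0 (shut down); profit = -$156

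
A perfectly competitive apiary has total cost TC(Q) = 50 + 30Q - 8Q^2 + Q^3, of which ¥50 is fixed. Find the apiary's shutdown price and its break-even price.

Shutdown price = min AVC. AVC = 30 - 8Q + Q^2, with vertex at Q = 4 and minimum ¥14.
ATC = 50/Q + 30 - 8Q + Q^2. Setting dATC/dQ = −50/Q^2 − 8 + 2Q = 0 gives Q = 5 (since 2·5^3 − 8·5^2 = 50).
min ATC = 50/5 + 30 − 8·5 + 5^2 = ¥25. That is the break-even price.
For ¥14 ≤ P < ¥25 the firm produces at a loss; below ¥14 it shuts down.

Shutdown price = ¥14; break-even price = ¥25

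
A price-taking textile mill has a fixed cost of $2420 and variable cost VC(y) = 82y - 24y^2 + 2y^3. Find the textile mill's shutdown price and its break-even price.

AVC = 82 - 24y + 2y^2; minimized at y = 6, giving min AVC = $10. That is the shutdown price.
ATC = 2420/y + 82 - 24y + 2y^2. Setting dATC/dy = −2420/y^2 − 24 + 4y = 0 gives y = 11 (since 4·11^3 − 24·11^2 = 2420).
min ATC = 2420/11 + 82 − 24·11 + 2·11^2 = $280. That is the break-even price.
Between these two prices the firm operates at a loss; above $280 it earns a profit.

Shutdown price = $10; break-even price = $280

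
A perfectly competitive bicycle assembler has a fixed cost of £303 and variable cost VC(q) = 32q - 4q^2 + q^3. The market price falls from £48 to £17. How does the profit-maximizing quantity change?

MC = 32 - 8q + 3q^2; the shutdown threshold is min AVC = £28 (at q = 2).
At P = £48 ≥ min AVC, set P = MC on the rising branch: q = 4.
At P = £17 < min AVC = £28, price no longer covers variable cost at any output, so the firm shuts down: q = 0.

Output falls from 4 to 0 (the firm shuts down)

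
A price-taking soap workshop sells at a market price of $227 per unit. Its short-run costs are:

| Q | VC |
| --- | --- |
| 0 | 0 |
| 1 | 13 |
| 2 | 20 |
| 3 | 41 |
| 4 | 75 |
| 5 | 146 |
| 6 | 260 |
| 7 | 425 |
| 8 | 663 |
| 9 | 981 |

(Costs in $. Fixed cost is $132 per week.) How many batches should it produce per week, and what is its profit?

Compute π = P·Q − TC at each output: Q=0: -132; Q=1: 82; Q=2: 302; Q=3: 508; Q=4: 701; Q=5: 857; Q=6: 970; Q=7: 1032; Q=8: 1021; Q=9: 930.
Profit is maximized at Q = 7. AVC there is 425/7 = $60.71 ≤ P, so producing beats shutting down (which would give -$132).

Q = 7; profit = $1032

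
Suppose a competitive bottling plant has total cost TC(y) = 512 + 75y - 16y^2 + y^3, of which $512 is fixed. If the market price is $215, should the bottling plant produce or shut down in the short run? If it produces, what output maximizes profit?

Produce at y = 14

Strip out fixed cost: VC = 75y - 16y^2 + y^3. Then AVC = 75 - 16y + y^2 and MC = 75 - 32y + 3y^2.
The AVC parabola has its vertex at y = 16/2 = 8, where AVC = 75 - 16·8 + 8^2 = $11.
P = $215 exceeds min AVC = $11, so the firm stays open.
Solving P = MC: -140 - 32y + 3y^2 = 0 ⇒ y = -10/3 or 14. On the upward-sloping branch, y* = 14.
Check: AVC at y = 14 is $47 ≤ P, so revenue covers variable cost.
Profit = P·y − TC = 215·14 − 1170 = $1840.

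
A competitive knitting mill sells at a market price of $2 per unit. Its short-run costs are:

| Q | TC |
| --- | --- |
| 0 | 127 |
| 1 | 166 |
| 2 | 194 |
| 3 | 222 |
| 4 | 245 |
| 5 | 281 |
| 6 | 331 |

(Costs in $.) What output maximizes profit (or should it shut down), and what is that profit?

Q = 0 (shut down); profit = -$127

Profit at each row (π = 2Q − TC): Q=0: -127; Q=1: -164; Q=2: -190; Q=3: -216; Q=4: -237; Q=5: -271; Q=6: -319.
Profit is highest at Q = 0. Equivalently, the lowest AVC in the table is 118/4 ≈ $29.50 at Q = 4, and P = $2 falls below it — price never covers variable cost, so the firm shuts down and loses only its fixed cost.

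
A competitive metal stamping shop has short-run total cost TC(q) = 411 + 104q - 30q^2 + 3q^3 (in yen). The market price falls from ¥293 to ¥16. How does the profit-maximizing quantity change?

Output falls from 9 to 0 (the firm shuts down)

MC = 104 - 60q + 9q^2; the shutdown threshold is min AVC = ¥29 (at q = 5).
With P = ¥293 above the shutdown price, P = MC gives q = 9.
At P = ¥16 < min AVC = ¥29, price no longer covers variable cost at any output, so the firm shuts down: q = 0.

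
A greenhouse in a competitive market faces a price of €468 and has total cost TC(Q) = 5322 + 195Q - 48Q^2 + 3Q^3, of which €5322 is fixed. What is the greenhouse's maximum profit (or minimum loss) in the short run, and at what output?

Profit = -€252 at Q = 13

AVC = 195 - 48Q + 3Q^2; min AVC = €3 at Q = 8. Since P = €468 ≥ min AVC, the firm produces.
With MC = 195 - 96Q + 9Q^2, P = MC on the upward-sloping part at Q* = 13.
TR = 468·13 = 6084. TC = 5322 + 1014 = 6336. Profit = 6084 − 6336 = -€252.
Shutting down would mean losing the fixed cost of €5322, so operating at a loss of €252 is better by €5070.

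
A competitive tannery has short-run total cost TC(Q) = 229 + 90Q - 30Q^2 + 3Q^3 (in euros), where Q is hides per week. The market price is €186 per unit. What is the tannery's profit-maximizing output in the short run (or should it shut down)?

From TC, MC = TC'(Q) = 90 - 60Q + 9Q^2 and AVC = VC/Q = 90 - 30Q + 3Q^2.
The AVC parabola has its vertex at Q = 30/6 = 5, where AVC = 90 - 30·5 + 3·5^2 = €15.
Because €186 ≥ €15, revenue can cover variable cost; the firm operates.
Set P = MC: 186 = 90 - 60Q + 9Q^2 → -96 - 60Q + 9Q^2 = 0. The roots are Q = -4/3 and Q = 8; the profit-maximizing output is on the rising part of MC, so Q* = 8.
Check: AVC at Q = 8 is €42 ≤ P, so revenue covers variable cost.
Profit = P·Q − TC = 186·8 − 565 = €923.

Produce at Q = 8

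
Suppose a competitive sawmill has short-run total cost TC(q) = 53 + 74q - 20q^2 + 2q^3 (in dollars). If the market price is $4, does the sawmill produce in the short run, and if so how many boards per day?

Shut down

From TC, MC = TC'(q) = 74 - 40q + 6q^2 and AVC = VC/q = 74 - 20q + 2q^2.
The AVC parabola has its vertex at q = 20/4 = 5, where AVC = 74 - 20·5 + 2·5^2 = $24.
Since P = $4 < min AVC = $24, price fails to cover variable cost at any output.
Shutting down limits the loss to fixed cost, $53.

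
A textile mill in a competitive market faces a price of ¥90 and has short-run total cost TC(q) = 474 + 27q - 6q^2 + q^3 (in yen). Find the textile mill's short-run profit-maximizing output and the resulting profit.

Profit = -¥82 at q = 7

AVC = 27 - 6q + q^2; min AVC = ¥18 at q = 3. Since P = ¥90 ≥ min AVC, the firm produces.
MC = 27 - 12q + 3q^2. Setting P = MC and taking the root on the rising branch gives q* = 7.
TR = 90·7 = 630. TC = 474 + 238 = 712. Profit = 630 − 712 = -¥82.
That loss of ¥82 beats the ¥474 the firm would lose by shutting down; producing recovers ¥392 of fixed cost.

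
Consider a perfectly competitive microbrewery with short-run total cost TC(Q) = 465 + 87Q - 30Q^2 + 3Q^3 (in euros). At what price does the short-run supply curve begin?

Short-run supply begins at min AVC. From VC = 87Q - 30Q^2 + 3Q^3, AVC = 87 - 30Q + 3Q^2.
At the minimum of AVC, MC = AVC. MC = 87 - 60Q + 9Q^2; setting MC = AVC gives 6Q^2 - 30Q = 0, so Q = 5. min AVC = 12.
For P < €12 the firm produces nothing.

€12 per unit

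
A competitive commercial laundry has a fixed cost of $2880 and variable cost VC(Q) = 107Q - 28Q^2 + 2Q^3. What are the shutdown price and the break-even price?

AVC = 107 - 28Q + 2Q^2; minimized at Q = 7, giving min AVC = $9. That is the shutdown price.
ATC = 2880/Q + 107 - 28Q + 2Q^2. Setting dATC/dQ = −2880/Q^2 − 28 + 4Q = 0 gives Q = 12 (since 4·12^3 − 28·12^2 = 2880).
min ATC = 2880/12 + 107 − 28·12 + 2·12^2 = $299. That is the break-even price.
For $9 ≤ P < $299 the firm produces at a loss; below $9 it shuts down.

Shutdown price = $9; break-even price = $299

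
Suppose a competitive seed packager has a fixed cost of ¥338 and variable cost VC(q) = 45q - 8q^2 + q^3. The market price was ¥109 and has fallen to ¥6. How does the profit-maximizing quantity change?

Output falls from 8 to 0 (the firm shuts down)

MC = 45 - 16q + 3q^2; the shutdown threshold is min AVC = ¥29 (at q = 4).
At P = ¥109 ≥ min AVC, set P = MC on the rising branch: q = 8.
At P = ¥6 < min AVC = ¥29, price no longer covers variable cost at any output, so the firm shuts down: q = 0.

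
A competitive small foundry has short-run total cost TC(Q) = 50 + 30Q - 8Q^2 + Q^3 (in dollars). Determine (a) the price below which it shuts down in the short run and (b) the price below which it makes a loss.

Shutdown price = $14; break-even price = $25

AVC = 30 - 8Q + Q^2; minimized at Q = 4, giving min AVC = $14. That is the shutdown price.
ATC = 50/Q + 30 - 8Q + Q^2. Setting dATC/dQ = −50/Q^2 − 8 + 2Q = 0 gives Q = 5 (since 2·5^3 − 8·5^2 = 50).
min ATC = 50/5 + 30 − 8·5 + 5^2 = $25. That is the break-even price.
Between these two prices the firm operates at a loss; above $25 it earns a profit.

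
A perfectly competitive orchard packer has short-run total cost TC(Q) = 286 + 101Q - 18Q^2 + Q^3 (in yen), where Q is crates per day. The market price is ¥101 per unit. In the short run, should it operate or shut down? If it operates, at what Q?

From TC, MC = TC'(Q) = 101 - 36Q + 3Q^2 and AVC = VC/Q = 101 - 18Q + Q^2.
AVC hits its minimum where MC = AVC, at Q = 9, giving min AVC = 101 - 18·9 + 9^2 = ¥20.
Because ¥101 ≥ ¥20, revenue can cover variable cost; the firm operates.
Set P = MC: 101 = 101 - 36Q + 3Q^2 → -36Q + 3Q^2 = 0. The roots are Q = 0 and Q = 12; the profit-maximizing output is on the rising part of MC, so Q* = 12.
Check: AVC at Q = 12 is ¥29 ≤ P, so revenue covers variable cost.
Profit = P·Q − TC = 101·12 − 634 = ¥578.

Produce at Q = 12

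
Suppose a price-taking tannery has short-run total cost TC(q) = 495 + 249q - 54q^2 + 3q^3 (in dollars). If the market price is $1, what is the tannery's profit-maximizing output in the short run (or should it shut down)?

Shut down

From TC, MC = TC'(q) = 249 - 108q + 9q^2 and AVC = VC/q = 249 - 54q + 3q^2.
AVC hits its minimum where MC = AVC, at q = 9, giving min AVC = 249 - 54·9 + 3·9^2 = $6.
With P < min AVC ($1 < $6), every unit sold adds to the loss.
Shutting down limits the loss to fixed cost, $495.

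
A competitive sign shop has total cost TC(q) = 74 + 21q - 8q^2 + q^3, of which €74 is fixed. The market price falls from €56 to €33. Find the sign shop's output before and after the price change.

MC = 21 - 16q + 3q^2; the shutdown threshold is min AVC = €5 (at q = 4).
At P = €56 ≥ min AVC, set P = MC on the rising branch: q = 7.
At P = €33 ≥ min AVC, set P = MC: q = 6. The firm stays open but cuts output.

Output falls from 7 to 6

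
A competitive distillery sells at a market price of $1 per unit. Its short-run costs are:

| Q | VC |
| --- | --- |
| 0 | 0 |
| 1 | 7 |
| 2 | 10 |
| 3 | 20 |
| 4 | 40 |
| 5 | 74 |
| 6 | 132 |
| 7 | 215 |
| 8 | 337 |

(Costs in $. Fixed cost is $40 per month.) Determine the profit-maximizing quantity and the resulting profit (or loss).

Profit at each row (π = 1Q − TC): Q=0: -40; Q=1: -46; Q=2: -48; Q=3: -57; Q=4: -76; Q=5: -109; Q=6: -166; Q=7: -248; Q=8: -369.
Profit is highest at Q = 0. Equivalently, the lowest AVC in the table is 10/2 ≈ $5 at Q = 2, and P = $1 falls below it — price never covers variable cost, so the firm shuts down and loses only its fixed cost.

Q = 0 (shut down); profit = -$40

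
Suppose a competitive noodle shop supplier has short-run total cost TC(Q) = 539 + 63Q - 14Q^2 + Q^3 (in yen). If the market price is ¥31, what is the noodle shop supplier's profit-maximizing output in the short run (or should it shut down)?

Produce at Q = 8

From TC, MC = TC'(Q) = 63 - 28Q + 3Q^2 and AVC = VC/Q = 63 - 14Q + Q^2.
AVC is minimized where dAVC/dQ = -14 + 2Q = 0, at Q = 7; min AVC = 63 - 14·7 + 7^2 = ¥14.
P = ¥31 exceeds min AVC = ¥14, so the firm stays open.
Solving P = MC: 32 - 28Q + 3Q^2 = 0 ⇒ Q = 4/3 or 8. On the upward-sloping branch, Q* = 8.
Check: AVC at Q = 8 is ¥15 ≤ P, so revenue covers variable cost.
Profit = P·Q − TC = 31·8 − 659 = -¥411, a loss, but smaller than the ¥539 fixed cost the firm would lose by shutting down.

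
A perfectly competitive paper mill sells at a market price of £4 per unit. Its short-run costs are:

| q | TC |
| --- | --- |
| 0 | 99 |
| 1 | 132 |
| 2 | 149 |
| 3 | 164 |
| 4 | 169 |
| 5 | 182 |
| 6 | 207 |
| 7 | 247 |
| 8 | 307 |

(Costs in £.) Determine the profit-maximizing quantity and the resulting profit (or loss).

Profit at each row (π = 4q − TC): q=0: -99; q=1: -128; q=2: -141; q=3: -152; q=4: -153; q=5: -162; q=6: -183; q=7: -219; q=8: -275.
Profit is highest at q = 0. Equivalently, the lowest AVC in the table is 83/5 ≈ £16.60 at q = 5, and P = £4 falls below it — price never covers variable cost, so the firm shuts down and loses only its fixed cost.

q = 0 (shut down); profit = -£99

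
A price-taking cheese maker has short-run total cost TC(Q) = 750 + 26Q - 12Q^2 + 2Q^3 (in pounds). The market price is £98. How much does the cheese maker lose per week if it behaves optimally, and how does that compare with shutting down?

AVC = 26 - 12Q + 2Q^2; min AVC = £8 at Q = 3. Since P = £98 ≥ min AVC, the firm produces.
With MC = 26 - 24Q + 6Q^2, P = MC on the upward-sloping part at Q* = 6.
TR = 98·6 = 588. TC = 750 + 156 = 906. Profit = 588 − 906 = -£318.
By producing, the firm covers all variable cost plus £432 of fixed cost; shutting down would lose the full £750.

Profit = -£318 at Q = 6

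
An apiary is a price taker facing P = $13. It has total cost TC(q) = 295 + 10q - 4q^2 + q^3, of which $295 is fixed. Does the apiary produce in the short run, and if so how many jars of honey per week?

Variable cost is VC = 10q - 4q^2 + q^3, so AVC = VC/q = 10 - 4q + q^2 and MC = dTC/dq = 10 - 8q + 3q^2.
AVC is minimized where dAVC/dq = -4 + 2q = 0, at q = 2; min AVC = 10 - 4·2 + 2^2 = $6.
Because $13 ≥ $6, revenue can cover variable cost; the firm operates.
Solving P = MC: -3 - 8q + 3q^2 = 0 ⇒ q = -1/3 or 3. On the upward-sloping branch, q* = 3.
Check: AVC at q = 3 is $7 ≤ P, so revenue covers variable cost.
Profit = P·q − TC = 13·3 − 316 = -$277, a loss, but smaller than the $295 fixed cost the firm would lose by shutting down.

Produce at q = 3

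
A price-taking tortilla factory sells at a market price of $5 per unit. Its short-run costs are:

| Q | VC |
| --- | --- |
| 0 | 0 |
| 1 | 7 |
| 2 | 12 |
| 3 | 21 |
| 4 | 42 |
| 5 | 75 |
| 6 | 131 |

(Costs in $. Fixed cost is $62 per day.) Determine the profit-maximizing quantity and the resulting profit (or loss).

Compute π = P·Q − TC at each output: Q=0: -62; Q=1: -64; Q=2: -64; Q=3: -68; Q=4: -84; Q=5: -112; Q=6: -163.
Profit is highest at Q = 0. Equivalently, the lowest AVC in the table is 12/2 ≈ $6 at Q = 2, and P = $5 falls below it — price never covers variable cost, so the firm shuts down and loses only its fixed cost.

Q = 0 (shut down); profit = -$62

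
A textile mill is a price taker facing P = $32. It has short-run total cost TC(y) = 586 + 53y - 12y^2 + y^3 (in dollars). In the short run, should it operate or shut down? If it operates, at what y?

Produce at y = 7

From TC, MC = TC'(y) = 53 - 24y + 3y^2 and AVC = VC/y = 53 - 12y + y^2.
The AVC parabola has its vertex at y = 12/2 = 6, where AVC = 53 - 12·6 + 6^2 = $17.
Because $32 ≥ $17, revenue can cover variable cost; the firm operates.
Solving P = MC: 21 - 24y + 3y^2 = 0 ⇒ y = 1 or 7. On the upward-sloping branch, y* = 7.
Check: AVC at y = 7 is $18 ≤ P, so revenue covers variable cost.
Profit = P·y − TC = 32·7 − 712 = -$488, a loss, but smaller than the $586 fixed cost the firm would lose by shutting down.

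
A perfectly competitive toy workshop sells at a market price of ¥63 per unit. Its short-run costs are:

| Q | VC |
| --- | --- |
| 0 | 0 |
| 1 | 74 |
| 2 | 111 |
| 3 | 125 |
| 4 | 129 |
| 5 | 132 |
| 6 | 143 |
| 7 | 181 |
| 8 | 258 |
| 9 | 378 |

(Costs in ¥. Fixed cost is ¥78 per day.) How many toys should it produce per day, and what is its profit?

Q = 7; profit = ¥182

Profit at each row (π = 63Q − TC): Q=0: -78; Q=1: -89; Q=2: -63; Q=3: -14; Q=4: 45; Q=5: 105; Q=6: 157; Q=7: 182; Q=8: 168; Q=9: 111.
Profit is maximized at Q = 7. AVC there is 181/7 = ¥25.86 ≤ P, so producing beats shutting down (which would give -¥78).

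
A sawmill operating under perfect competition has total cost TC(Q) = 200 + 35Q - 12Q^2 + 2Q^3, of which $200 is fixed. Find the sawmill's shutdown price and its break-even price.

Shutdown price = $17; break-even price = $65

AVC = 35 - 12Q + 2Q^2; minimized at Q = 3, giving min AVC = $17. That is the shutdown price.
ATC = 200/Q + 35 - 12Q + 2Q^2. Setting dATC/dQ = −200/Q^2 − 12 + 4Q = 0 gives Q = 5 (since 4·5^3 − 12·5^2 = 200).
min ATC = 200/5 + 35 − 12·5 + 2·5^2 = $65. That is the break-even price.
For $17 ≤ P < $65 the firm produces at a loss; below $17 it shuts down.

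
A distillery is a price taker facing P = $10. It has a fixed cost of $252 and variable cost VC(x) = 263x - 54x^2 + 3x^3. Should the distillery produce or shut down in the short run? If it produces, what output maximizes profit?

Strip out fixed cost: VC = 263x - 54x^2 + 3x^3. Then AVC = 263 - 54x + 3x^2 and MC = 263 - 108x + 9x^2.
AVC is minimized where dAVC/dx = -54 + 6x = 0, at x = 9; min AVC = 263 - 54·9 + 3·9^2 = $20.
With P < min AVC ($10 < $20), every unit sold adds to the loss.
Shutting down limits the loss to fixed cost, $252.

Shut down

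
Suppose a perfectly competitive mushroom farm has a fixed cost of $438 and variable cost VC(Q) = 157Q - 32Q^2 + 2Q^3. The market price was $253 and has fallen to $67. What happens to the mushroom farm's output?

MC = 157 - 64Q + 6Q^2; the shutdown threshold is min AVC = $29 (at Q = 8).
With P = $253 above the shutdown price, P = MC gives Q = 12.
At P = $67 ≥ min AVC, set P = MC: Q = 9. The firm stays open but cuts output.

Output falls from 12 to 9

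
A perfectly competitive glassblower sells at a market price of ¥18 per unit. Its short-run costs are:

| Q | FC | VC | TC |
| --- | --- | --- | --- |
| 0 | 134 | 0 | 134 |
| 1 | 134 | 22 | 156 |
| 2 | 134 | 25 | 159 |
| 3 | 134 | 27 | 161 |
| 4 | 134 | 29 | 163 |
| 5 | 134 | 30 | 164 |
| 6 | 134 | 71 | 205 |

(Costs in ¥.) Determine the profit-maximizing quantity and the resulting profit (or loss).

Profit at each row (π = 18Q − TC): Q=0: -134; Q=1: -138; Q=2: -123; Q=3: -107; Q=4: -91; Q=5: -74; Q=6: -97.
Profit is maximized at Q = 5. AVC there is 30/5 = ¥6 ≤ P, so producing beats shutting down (which would give -¥134).

Q = 5; profit = -¥74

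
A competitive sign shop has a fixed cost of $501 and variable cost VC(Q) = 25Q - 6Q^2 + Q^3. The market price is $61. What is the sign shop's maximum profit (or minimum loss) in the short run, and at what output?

Profit = -$285 at Q = 6

AVC = 25 - 6Q + Q^2; min AVC = $16 at Q = 3. Since P = $61 ≥ min AVC, the firm produces.
MC = 25 - 12Q + 3Q^2. Setting P = MC and taking the root on the rising branch gives Q* = 6.
TR = 61·6 = 366. TC = 501 + 150 = 651. Profit = 366 − 651 = -$285.
That loss of $285 beats the $501 the firm would lose by shutting down; producing recovers $216 of fixed cost.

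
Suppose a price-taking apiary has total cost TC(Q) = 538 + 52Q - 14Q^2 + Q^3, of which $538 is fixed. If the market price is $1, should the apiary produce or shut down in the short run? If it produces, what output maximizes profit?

Shut down

Strip out fixed cost: VC = 52Q - 14Q^2 + Q^3. Then AVC = 52 - 14Q + Q^2 and MC = 52 - 28Q + 3Q^2.
The AVC parabola has its vertex at Q = 14/2 = 7, where AVC = 52 - 14·7 + 7^2 = $3.
P = $1 lies below min AVC = $3; no output level covers variable cost.
Best response: produce nothing and absorb the $538 fixed cost.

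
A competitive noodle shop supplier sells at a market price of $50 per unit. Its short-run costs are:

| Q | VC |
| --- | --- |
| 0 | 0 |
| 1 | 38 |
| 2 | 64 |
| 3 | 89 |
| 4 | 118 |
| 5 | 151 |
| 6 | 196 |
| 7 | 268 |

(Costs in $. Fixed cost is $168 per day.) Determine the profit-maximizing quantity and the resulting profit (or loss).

Profit at each row (π = 50Q − TC): Q=0: -168; Q=1: -156; Q=2: -132; Q=3: -107; Q=4: -86; Q=5: -69; Q=6: -64; Q=7: -86.
Profit is maximized at Q = 6. AVC there is 196/6 = $32.67 ≤ P, so producing beats shutting down (which would give -$168).

Q = 6; profit = -$64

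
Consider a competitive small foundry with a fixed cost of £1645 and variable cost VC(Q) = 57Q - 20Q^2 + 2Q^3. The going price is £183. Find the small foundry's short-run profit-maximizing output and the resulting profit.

Profit = -£349 at Q = 9

AVC = 57 - 20Q + 2Q^2 has its minimum £7 at Q = 5; price £183 clears that bar, so the firm operates.
With MC = 57 - 40Q + 6Q^2, P = MC on the upward-sloping part at Q* = 9.
TR = 183·9 = 1647. TC = 1645 + 351 = 1996. Profit = 1647 − 1996 = -£349.
By producing, the firm covers all variable cost plus £1296 of fixed cost; shutting down would lose the full £1645.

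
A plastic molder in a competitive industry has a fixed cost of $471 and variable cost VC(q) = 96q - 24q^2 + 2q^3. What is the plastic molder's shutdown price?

The firm shuts down when price falls below the minimum of average variable cost. AVC = VC/q = 96 - 24q + 2q^2.
dAVC/dq = -24 + 4q = 0 gives q = 6. min AVC = 96 - 24·6 + 2·6^2 = 24.
So the shutdown price is $24.

$24 per unit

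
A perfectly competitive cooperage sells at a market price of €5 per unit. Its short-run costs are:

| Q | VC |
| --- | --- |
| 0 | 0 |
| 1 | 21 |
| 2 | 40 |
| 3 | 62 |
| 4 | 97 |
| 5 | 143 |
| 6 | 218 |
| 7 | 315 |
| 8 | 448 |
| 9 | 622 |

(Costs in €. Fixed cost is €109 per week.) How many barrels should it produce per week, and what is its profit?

Tabulate TR − TC: Q=0: -109; Q=1: -125; Q=2: -139; Q=3: -156; Q=4: -186; Q=5: -227; Q=6: -297; Q=7: -389; Q=8: -517; Q=9: -686.
Profit is highest at Q = 0. Equivalently, the lowest AVC in the table is 40/2 ≈ €20 at Q = 2, and P = €5 falls below it — price never covers variable cost, so the firm shuts down and loses only its fixed cost.

Q = 0 (shut down); profit = -€109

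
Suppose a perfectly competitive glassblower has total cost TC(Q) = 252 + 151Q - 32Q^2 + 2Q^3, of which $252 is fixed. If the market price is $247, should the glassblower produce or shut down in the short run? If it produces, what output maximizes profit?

Produce at Q = 12

From TC, MC = TC'(Q) = 151 - 64Q + 6Q^2 and AVC = VC/Q = 151 - 32Q + 2Q^2.
AVC hits its minimum where MC = AVC, at Q = 8, giving min AVC = 151 - 32·8 + 2·8^2 = $23.
Since P = $247 ≥ min AVC = $23, price covers variable cost and the firm should produce.
P = MC gives -96 - 64Q + 6Q^2 = 0, with roots -4/3 and 12. Take the larger (rising MC): Q* = 12.
Check: AVC at Q = 12 is $55 ≤ P, so revenue covers variable cost.
Profit = P·Q − TC = 247·12 − 912 = $2052.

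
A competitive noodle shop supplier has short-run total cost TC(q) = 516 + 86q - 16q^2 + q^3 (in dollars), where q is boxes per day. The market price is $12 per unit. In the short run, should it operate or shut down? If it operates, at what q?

From TC, MC = TC'(q) = 86 - 32q + 3q^2 and AVC = VC/q = 86 - 16q + q^2.
AVC hits its minimum where MC = AVC, at q = 8, giving min AVC = 86 - 16·8 + 8^2 = $22.
Since P = $12 < min AVC = $22, price fails to cover variable cost at any output.
Best response: produce nothing and absorb the $516 fixed cost.

Shut down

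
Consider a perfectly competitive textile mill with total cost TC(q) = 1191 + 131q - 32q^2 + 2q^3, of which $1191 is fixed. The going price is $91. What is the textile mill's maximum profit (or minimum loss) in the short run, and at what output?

AVC = 131 - 32q + 2q^2 has its minimum $3 at q = 8; price $91 clears that bar, so the firm operates.
MC = 131 - 64q + 6q^2. Setting P = MC and taking the root on the rising branch gives q* = 10.
TR = 91·10 = 910. TC = 1191 + 110 = 1301. Profit = 910 − 1301 = -$391.
Shutting down would mean losing the fixed cost of $1191, so operating at a loss of $391 is better by $800.

Profit = -$391 at q = 10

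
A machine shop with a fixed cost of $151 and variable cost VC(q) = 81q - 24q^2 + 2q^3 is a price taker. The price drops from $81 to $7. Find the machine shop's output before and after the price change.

MC = 81 - 48q + 6q^2; the shutdown threshold is min AVC = $9 (at q = 6).
With P = $81 above the shutdown price, P = MC gives q = 8.
At P = $7 < min AVC = $9, price no longer covers variable cost at any output, so the firm shuts down: q = 0.

Output falls from 8 to 0 (the firm shuts down)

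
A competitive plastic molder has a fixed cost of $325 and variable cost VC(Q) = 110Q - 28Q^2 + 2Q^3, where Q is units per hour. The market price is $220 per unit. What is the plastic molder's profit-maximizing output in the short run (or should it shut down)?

Produce at Q = 11

From TC, MC = TC'(Q) = 110 - 56Q + 6Q^2 and AVC = VC/Q = 110 - 28Q + 2Q^2.
AVC hits its minimum where MC = AVC, at Q = 7, giving min AVC = 110 - 28·7 + 2·7^2 = $12.
P = $220 exceeds min AVC = $12, so the firm stays open.
P = MC gives -110 - 56Q + 6Q^2 = 0, with roots -5/3 and 11. Take the larger (rising MC): Q* = 11.
Check: AVC at Q = 11 is $44 ≤ P, so revenue covers variable cost.
Profit = P·Q − TC = 220·11 − 809 = $1611.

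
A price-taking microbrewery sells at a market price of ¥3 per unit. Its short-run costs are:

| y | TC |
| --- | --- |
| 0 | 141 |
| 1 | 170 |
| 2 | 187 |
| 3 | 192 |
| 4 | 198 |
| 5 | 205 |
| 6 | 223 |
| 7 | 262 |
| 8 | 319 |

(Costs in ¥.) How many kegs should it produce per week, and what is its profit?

Compute π = P·y − TC at each output: y=0: -141; y=1: -167; y=2: -181; y=3: -183; y=4: -186; y=5: -190; y=6: -205; y=7: -241; y=8: -295.
Profit is highest at y = 0. Equivalently, the lowest AVC in the table is 64/5 ≈ ¥12.80 at y = 5, and P = ¥3 falls below it — price never covers variable cost, so the firm shuts down and loses only its fixed cost.

y = 0 (shut down); profit = -¥141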